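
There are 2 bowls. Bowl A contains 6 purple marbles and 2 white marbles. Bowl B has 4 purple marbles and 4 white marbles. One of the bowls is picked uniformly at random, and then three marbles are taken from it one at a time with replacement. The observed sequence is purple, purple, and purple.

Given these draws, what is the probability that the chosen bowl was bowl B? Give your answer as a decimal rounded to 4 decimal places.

Under each hypothesis, the probability of the observed sequence is: P(data | bowl A) = (6/8)(6/8)(6/8) = 27/64; P(data | bowl B) = (4/8)(4/8)(4/8) = 1/8.
The prior-weighted likelihoods are 1/2 · 27/64 = 27/128, 1/2 · 1/8 = 1/16; summing to 35/128.
Therefore the posterior P(bowl B | data) = (1/16) / (35/128) = 8/35.

0.2286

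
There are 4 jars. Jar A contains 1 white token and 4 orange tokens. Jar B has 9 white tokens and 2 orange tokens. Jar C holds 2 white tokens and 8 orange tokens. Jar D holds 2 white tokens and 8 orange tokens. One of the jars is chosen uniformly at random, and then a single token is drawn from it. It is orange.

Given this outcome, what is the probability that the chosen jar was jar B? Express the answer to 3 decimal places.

0.070

Under each hypothesis, the probability of this draw is: P(data | jar A) = (4/5) = 4/5; P(data | jar B) = (2/11) = 2/11; P(data | jar C) = (8/10) = 4/5; P(data | jar D) = (8/10) = 4/5.
Weighting by the prior gives 1/4 · 4/5 = 1/5, 1/4 · 2/11 = 1/22, 1/4 · 4/5 = 1/5, 1/4 · 4/5 = 1/5; with total 71/110.
Therefore the posterior P(jar B | data) = (1/22) / (71/110) = 5/71.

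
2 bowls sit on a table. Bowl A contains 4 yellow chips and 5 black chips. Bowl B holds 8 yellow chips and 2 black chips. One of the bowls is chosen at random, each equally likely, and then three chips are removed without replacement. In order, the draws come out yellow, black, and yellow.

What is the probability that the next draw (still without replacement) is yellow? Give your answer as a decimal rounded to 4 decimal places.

The likelihood of the observed sequence under each hypothesis: P(data | bowl A) = (4/9)(5/8)(3/7) = 0.11905; P(data | bowl B) = (8/10)(2/9)(7/8) = 0.15556.
The prior-weighted likelihoods are 1/2 · 0.11905 = 0.059524, 1/2 · 0.15556 = 0.077778; these sum to 0.1373.
Dividing through by the total gives posterior P(bowl A | data) = 0.43353, P(bowl B | data) = 0.56647.
So P(yellow next | data) = Σ P(yellow next | H) P(H | data) = (1/3)(0.43353) + (6/7)(0.56647) = 0.63006.

0.6301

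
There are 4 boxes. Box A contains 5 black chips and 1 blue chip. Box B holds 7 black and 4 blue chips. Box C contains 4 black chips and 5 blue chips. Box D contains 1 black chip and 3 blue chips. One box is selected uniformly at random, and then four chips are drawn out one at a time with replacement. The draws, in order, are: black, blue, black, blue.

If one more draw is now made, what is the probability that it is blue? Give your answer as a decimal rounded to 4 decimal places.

The likelihood of the observed sequence under each hypothesis: P(data | box A) = (5/6)(1/6)(5/6)(1/6) = 0.01929; P(data | box B) = (7/11)(4/11)(7/11)(4/11) = 0.053548; P(data | box C) = (4/9)(5/9)(4/9)(5/9) = 0.060966; P(data | box D) = (1/4)(3/4)(1/4)(3/4) = 0.035156.
Multiplying each by its prior: 1/4 · 0.01929 = 0.0048225, 1/4 · 0.053548 = 0.013387, 1/4 · 0.060966 = 0.015242, 1/4 · 0.035156 = 0.0087891; summing to 0.04224.
The posterior is then P(box A | data) = 0.11417, P(box B | data) = 0.31693, P(box C | data) = 0.36083, P(box D | data) = 0.20807.
Averaging over the posterior, P(blue next | data) = (1/6)(0.11417) + (4/11)(0.31693) + (5/9)(0.36083) + (3/4)(0.20807) = 0.49079.

0.4908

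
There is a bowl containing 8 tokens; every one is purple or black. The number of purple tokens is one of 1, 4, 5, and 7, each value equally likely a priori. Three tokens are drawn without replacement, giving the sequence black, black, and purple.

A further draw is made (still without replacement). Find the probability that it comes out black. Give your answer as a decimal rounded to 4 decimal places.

0.5600

The likelihood of the observed sequence under each hypothesis: P(data | r = 1) = (7/8)(6/7)(1/6) = 1/8; P(data | r = 4) = (4/8)(3/7)(4/6) = 1/7; P(data | r = 5) = (3/8)(2/7)(5/6) = 5/56; P(data | r = 7) = (1/8)(0/7) = 0.
Multiplying each by its prior: 1/4 · 1/8 = 1/32, 1/4 · 1/7 = 1/28, 1/4 · 5/56 = 5/224, 1/4 · 0 = 0; summing to 5/56.
Normalising, the posterior is P(r = 1 | data) = 7/20, P(r = 4 | data) = 2/5, P(r = 5 | data) = 1/4, P(r = 7 | data) = 0.
Averaging over the posterior, P(black next | data) = (1)(7/20) + (2/5)(2/5) + (1/5)(1/4) = 14/25.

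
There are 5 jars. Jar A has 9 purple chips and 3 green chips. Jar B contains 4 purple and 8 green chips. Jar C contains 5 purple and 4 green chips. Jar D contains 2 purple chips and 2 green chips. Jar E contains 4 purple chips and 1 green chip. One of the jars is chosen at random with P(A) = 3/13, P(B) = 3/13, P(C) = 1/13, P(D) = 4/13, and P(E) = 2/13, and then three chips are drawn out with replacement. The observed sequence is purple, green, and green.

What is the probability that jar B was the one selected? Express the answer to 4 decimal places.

Under each hypothesis, the probability of the observed sequence is: P(data | jar A) = (9/12)(3/12)(3/12) = 0.046875; P(data | jar B) = (4/12)(8/12)(8/12) = 0.14815; P(data | jar C) = (5/9)(4/9)(4/9) = 0.10974; P(data | jar D) = (2/4)(2/4)(2/4) = 0.125; P(data | jar E) = (4/5)(1/5)(1/5) = 0.032.
The prior-weighted likelihoods are 3/13 · 0.046875 = 0.010817, 3/13 · 0.14815 = 0.034188, 1/13 · 0.10974 = 0.0084415, 4/13 · 0.125 = 0.038462, 2/13 · 0.032 = 0.0049231; with total 0.096831.
By Bayes' rule, P(jar B | data) = (0.034188) / (0.096831) = 0.35307.

0.3531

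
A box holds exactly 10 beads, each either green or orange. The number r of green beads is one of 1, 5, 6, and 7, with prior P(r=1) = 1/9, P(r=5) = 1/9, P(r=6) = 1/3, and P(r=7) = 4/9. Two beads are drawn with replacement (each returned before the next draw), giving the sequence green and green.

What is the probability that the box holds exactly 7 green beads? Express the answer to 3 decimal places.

For each hypothesis, P(data | H) works out to: P(data | r = 1) = (1/10)(1/10) = 1/100; P(data | r = 5) = (5/10)(5/10) = 1/4; P(data | r = 6) = (6/10)(6/10) = 9/25; P(data | r = 7) = (7/10)(7/10) = 49/100.
The prior-weighted likelihoods are 1/9 · 1/100 = 1/900, 1/9 · 1/4 = 1/36, 1/3 · 9/25 = 3/25, 4/9 · 49/100 = 49/225; summing to 11/30.
Hence P(r = 7 | data) = (49/225) / (11/30) = 98/165.

0.594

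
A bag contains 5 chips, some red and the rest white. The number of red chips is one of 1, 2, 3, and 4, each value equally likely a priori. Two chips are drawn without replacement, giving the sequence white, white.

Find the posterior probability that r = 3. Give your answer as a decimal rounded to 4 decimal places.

Under each hypothesis, the probability of the observed sequence is: P(data | r = 1) = (4/5)(3/4) = 3/5; P(data | r = 2) = (3/5)(2/4) = 3/10; P(data | r = 3) = (2/5)(1/4) = 1/10; P(data | r = 4) = (1/5)(0/4) = 0.
Multiplying each by its prior: 1/4 · 3/5 = 3/20, 1/4 · 3/10 = 3/40, 1/4 · 1/10 = 1/40, 1/4 · 0 = 0; these sum to 1/4.
Therefore the posterior P(r = 3 | data) = (1/40) / (1/4) = 1/10.

0.1000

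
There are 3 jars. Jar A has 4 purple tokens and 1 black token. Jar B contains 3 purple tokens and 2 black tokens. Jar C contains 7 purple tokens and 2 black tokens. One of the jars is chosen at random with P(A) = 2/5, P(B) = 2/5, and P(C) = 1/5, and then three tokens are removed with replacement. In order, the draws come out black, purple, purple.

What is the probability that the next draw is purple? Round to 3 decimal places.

0.711

The likelihood of the observed sequence under each hypothesis: P(data | jar A) = (1/5)(4/5)(4/5) = 0.128; P(data | jar B) = (2/5)(3/5)(3/5) = 0.144; P(data | jar C) = (2/9)(7/9)(7/9) = 0.13443.
Weighting by the prior gives 2/5 · 0.128 = 0.0512, 2/5 · 0.144 = 0.0576, 1/5 · 0.13443 = 0.026886; with total 0.13569.
Normalising, the posterior is P(jar A | data) = 0.37734, P(jar B | data) = 0.42451, P(jar C | data) = 0.19815.
The predictive probability is P(purple next | data) = (4/5)(0.37734) + (3/5)(0.42451) + (7/9)(0.19815) = 0.71069.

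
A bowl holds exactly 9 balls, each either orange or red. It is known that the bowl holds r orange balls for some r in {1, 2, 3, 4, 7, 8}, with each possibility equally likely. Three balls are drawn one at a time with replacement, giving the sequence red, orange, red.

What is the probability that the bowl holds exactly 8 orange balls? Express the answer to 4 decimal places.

Under each hypothesis, the probability of the observed sequence is: P(data | r = 1) = (8/9)(1/9)(8/9) = 0.087791; P(data | r = 2) = (7/9)(2/9)(7/9) = 0.13443; P(data | r = 3) = (6/9)(3/9)(6/9) = 0.14815; P(data | r = 4) = (5/9)(4/9)(5/9) = 0.13717; P(data | r = 7) = (2/9)(7/9)(2/9) = 0.038409; P(data | r = 8) = (1/9)(8/9)(1/9) = 0.010974.
Multiplying each by its prior: 1/6 · 0.087791 = 0.014632, 1/6 · 0.13443 = 0.022405, 1/6 · 0.14815 = 0.024691, 1/6 · 0.13717 = 0.022862, 1/6 · 0.038409 = 0.0064015, 1/6 · 0.010974 = 0.001829; these sum to 0.092821.
So P(r = 8 | data) = (0.001829) / (0.092821) = 0.019704.

0.0197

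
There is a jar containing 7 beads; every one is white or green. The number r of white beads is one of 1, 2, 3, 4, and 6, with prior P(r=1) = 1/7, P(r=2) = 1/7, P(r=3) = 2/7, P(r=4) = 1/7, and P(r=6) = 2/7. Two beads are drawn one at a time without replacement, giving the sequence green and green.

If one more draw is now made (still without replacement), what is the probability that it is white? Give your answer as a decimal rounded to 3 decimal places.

0.415

The likelihood of the observed sequence under each hypothesis: P(data | r = 1) = (6/7)(5/6) = 5/7; P(data | r = 2) = (5/7)(4/6) = 10/21; P(data | r = 3) = (4/7)(3/6) = 2/7; P(data | r = 4) = (3/7)(2/6) = 1/7; P(data | r = 6) = (1/7)(0/6) = 0.
Weighting by the prior gives 1/7 · 5/7 = 5/49, 1/7 · 10/21 = 10/147, 2/7 · 2/7 = 4/49, 1/7 · 1/7 = 1/49, 2/7 · 0 = 0; with total 40/147.
Dividing through by the total gives posterior P(r = 1 | data) = 3/8, P(r = 2 | data) = 1/4, P(r = 3 | data) = 3/10, P(r = 4 | data) = 3/40, P(r = 6 | data) = 0.
The predictive probability is P(white next | data) = (1/5)(3/8) + (2/5)(1/4) + (3/5)(3/10) + (4/5)(3/40) = 83/200.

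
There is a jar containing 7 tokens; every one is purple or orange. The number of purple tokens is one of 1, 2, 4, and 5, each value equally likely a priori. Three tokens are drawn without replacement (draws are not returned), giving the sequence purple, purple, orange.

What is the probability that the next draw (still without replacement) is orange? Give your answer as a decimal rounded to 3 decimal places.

The likelihood of the observed sequence under each hypothesis: P(data | r = 1) = (1/7)(0/6) = 0; P(data | r = 2) = (2/7)(1/6)(5/5) = 1/21; P(data | r = 4) = (4/7)(3/6)(3/5) = 6/35; P(data | r = 5) = (5/7)(4/6)(2/5) = 4/21.
Weighting by the prior gives 1/4 · 0 = 0, 1/4 · 1/21 = 1/84, 1/4 · 6/35 = 3/70, 1/4 · 4/21 = 1/21; these sum to 43/420.
Normalising, the posterior is P(r = 1 | data) = 0, P(r = 2 | data) = 5/43, P(r = 4 | data) = 18/43, P(r = 5 | data) = 20/43.
So P(orange next | data) = Σ P(orange next | H) P(H | data) = (1)(5/43) + (1/2)(18/43) + (1/4)(20/43) = 19/43.

0.442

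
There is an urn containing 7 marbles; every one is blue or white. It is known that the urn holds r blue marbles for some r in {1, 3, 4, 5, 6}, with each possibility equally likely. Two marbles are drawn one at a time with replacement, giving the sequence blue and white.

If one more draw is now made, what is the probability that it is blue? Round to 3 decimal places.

Under each hypothesis, the probability of the observed sequence is: P(data | r = 1) = (1/7)(6/7) = 6/49; P(data | r = 3) = (3/7)(4/7) = 12/49; P(data | r = 4) = (4/7)(3/7) = 12/49; P(data | r = 5) = (5/7)(2/7) = 10/49; P(data | r = 6) = (6/7)(1/7) = 6/49.
The prior-weighted likelihoods are 1/5 · 6/49 = 6/245, 1/5 · 12/49 = 12/245, 1/5 · 12/49 = 12/245, 1/5 · 10/49 = 2/49, 1/5 · 6/49 = 6/245; with total 46/245.
Dividing through by the total gives posterior P(r = 1 | data) = 3/23, P(r = 3 | data) = 6/23, P(r = 4 | data) = 6/23, P(r = 5 | data) = 5/23, P(r = 6 | data) = 3/23.
Averaging over the posterior, P(blue next | data) = (1/7)(3/23) + (3/7)(6/23) + (4/7)(6/23) + (5/7)(5/23) + (6/7)(3/23) = 88/161.

0.547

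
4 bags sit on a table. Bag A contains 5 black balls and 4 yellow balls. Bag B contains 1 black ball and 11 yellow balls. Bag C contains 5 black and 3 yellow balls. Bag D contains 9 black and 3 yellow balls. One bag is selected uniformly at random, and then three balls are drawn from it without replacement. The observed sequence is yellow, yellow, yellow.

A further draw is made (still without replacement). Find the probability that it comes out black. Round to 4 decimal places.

0.1773

For each hypothesis, P(data | H) works out to: P(data | bag A) = (4/9)(3/8)(2/7) = 0.047619; P(data | bag B) = (11/12)(10/11)(9/10) = 0.75; P(data | bag C) = (3/8)(2/7)(1/6) = 0.017857; P(data | bag D) = (3/12)(2/11)(1/10) = 0.0045455.
Multiplying each by its prior: 1/4 · 0.047619 = 0.011905, 1/4 · 0.75 = 0.1875, 1/4 · 0.017857 = 0.0044643, 1/4 · 0.0045455 = 0.0011364; with total 0.20501.
The posterior is then P(bag A | data) = 0.05807, P(bag B | data) = 0.91461, P(bag C | data) = 0.021776, P(bag D | data) = 0.0055431.
The predictive probability is P(black next | data) = (5/6)(0.05807) + (1/9)(0.91461) + (1)(0.021776) + (1)(0.0055431) = 0.17733.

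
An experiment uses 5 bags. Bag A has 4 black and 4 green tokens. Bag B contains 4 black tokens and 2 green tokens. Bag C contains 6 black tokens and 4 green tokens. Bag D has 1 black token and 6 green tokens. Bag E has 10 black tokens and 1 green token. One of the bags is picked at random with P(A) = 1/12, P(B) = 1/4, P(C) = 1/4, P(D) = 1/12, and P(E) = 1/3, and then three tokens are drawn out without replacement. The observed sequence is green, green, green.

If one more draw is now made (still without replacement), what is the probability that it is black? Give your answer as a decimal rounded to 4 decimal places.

0.3846

Under each hypothesis, the probability of the observed sequence is: P(data | bag A) = (4/8)(3/7)(2/6) = 1/14; P(data | bag B) = (2/6)(1/5)(0/4) = 0; P(data | bag C) = (4/10)(3/9)(2/8) = 1/30; P(data | bag D) = (6/7)(5/6)(4/5) = 4/7; P(data | bag E) = (1/11)(0/10) = 0.
The prior-weighted likelihoods are 1/12 · 1/14 = 1/168, 1/4 · 0 = 0, 1/4 · 1/30 = 1/120, 1/12 · 4/7 = 1/21, 1/3 · 0 = 0; with total 13/210.
Normalising, the posterior is P(bag A | data) = 5/52, P(bag B | data) = 0, P(bag C | data) = 7/52, P(bag D | data) = 10/13, P(bag E | data) = 0.
So P(black next | data) = Σ P(black next | H) P(H | data) = (4/5)(5/52) + (6/7)(7/52) + (1/4)(10/13) = 5/13.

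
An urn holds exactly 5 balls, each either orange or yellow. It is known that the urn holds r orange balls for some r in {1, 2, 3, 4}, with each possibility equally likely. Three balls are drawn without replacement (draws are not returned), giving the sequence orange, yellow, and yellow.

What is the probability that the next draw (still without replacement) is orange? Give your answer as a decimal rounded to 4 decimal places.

Compute the likelihood of the observed sequence for each case: P(data | r = 1) = (1/5)(4/4)(3/3) = 1/5; P(data | r = 2) = (2/5)(3/4)(2/3) = 1/5; P(data | r = 3) = (3/5)(2/4)(1/3) = 1/10; P(data | r = 4) = (4/5)(1/4)(0/3) = 0.
Weighting by the prior gives 1/4 · 1/5 = 1/20, 1/4 · 1/5 = 1/20, 1/4 · 1/10 = 1/40, 1/4 · 0 = 0; these sum to 1/8.
The posterior is then P(r = 1 | data) = 2/5, P(r = 2 | data) = 2/5, P(r = 3 | data) = 1/5, P(r = 4 | data) = 0.
The predictive probability is P(orange next | data) = (0)(2/5) + (1/2)(2/5) + (1)(1/5) = 2/5.

0.4000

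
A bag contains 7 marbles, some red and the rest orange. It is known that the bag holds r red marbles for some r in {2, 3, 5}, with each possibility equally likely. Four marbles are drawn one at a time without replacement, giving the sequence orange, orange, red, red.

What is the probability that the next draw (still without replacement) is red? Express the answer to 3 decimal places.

0.421

The likelihood of the observed sequence under each hypothesis: P(data | r = 2) = (5/7)(4/6)(2/5)(1/4) = 1/21; P(data | r = 3) = (4/7)(3/6)(3/5)(2/4) = 3/35; P(data | r = 5) = (2/7)(1/6)(5/5)(4/4) = 1/21.
Weighting by the prior gives 1/3 · 1/21 = 1/63, 1/3 · 3/35 = 1/35, 1/3 · 1/21 = 1/63; summing to 19/315.
Normalising, the posterior is P(r = 2 | data) = 5/19, P(r = 3 | data) = 9/19, P(r = 5 | data) = 5/19.
So P(red next | data) = Σ P(red next | H) P(H | data) = (0)(5/19) + (1/3)(9/19) + (1)(5/19) = 8/19.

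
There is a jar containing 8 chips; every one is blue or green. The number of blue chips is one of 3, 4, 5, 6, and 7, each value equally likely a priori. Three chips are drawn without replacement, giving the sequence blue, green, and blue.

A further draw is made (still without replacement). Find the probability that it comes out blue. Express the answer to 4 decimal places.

For each hypothesis, P(data | H) works out to: P(data | r = 3) = (3/8)(5/7)(2/6) = 5/56; P(data | r = 4) = (4/8)(4/7)(3/6) = 1/7; P(data | r = 5) = (5/8)(3/7)(4/6) = 5/28; P(data | r = 6) = (6/8)(2/7)(5/6) = 5/28; P(data | r = 7) = (7/8)(1/7)(6/6) = 1/8.
Weighting by the prior gives 1/5 · 5/56 = 1/56, 1/5 · 1/7 = 1/35, 1/5 · 5/28 = 1/28, 1/5 · 5/28 = 1/28, 1/5 · 1/8 = 1/40; these sum to 1/7.
Dividing through by the total gives posterior P(r = 3 | data) = 1/8, P(r = 4 | data) = 1/5, P(r = 5 | data) = 1/4, P(r = 6 | data) = 1/4, P(r = 7 | data) = 7/40.
Averaging over the posterior, P(blue next | data) = (1/5)(1/8) + (2/5)(1/5) + (3/5)(1/4) + (4/5)(1/4) + (1)(7/40) = 63/100.

0.6300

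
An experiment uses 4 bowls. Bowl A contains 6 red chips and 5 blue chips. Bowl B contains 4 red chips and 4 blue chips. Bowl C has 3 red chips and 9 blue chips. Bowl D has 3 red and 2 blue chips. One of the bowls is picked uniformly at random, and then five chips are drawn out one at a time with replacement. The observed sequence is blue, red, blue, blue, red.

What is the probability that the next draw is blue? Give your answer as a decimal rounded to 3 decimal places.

The likelihood of the observed sequence under each hypothesis: P(data | bowl A) = (5/11)(6/11)(5/11)(5/11)(6/11) = 0.027941; P(data | bowl B) = (4/8)(4/8)(4/8)(4/8)(4/8) = 0.03125; P(data | bowl C) = (9/12)(3/12)(9/12)(9/12)(3/12) = 0.026367; P(data | bowl D) = (2/5)(3/5)(2/5)(2/5)(3/5) = 0.02304.
Weighting by the prior gives 1/4 · 0.027941 = 0.0069854, 1/4 · 0.03125 = 0.0078125, 1/4 · 0.026367 = 0.0065918, 1/4 · 0.02304 = 0.00576; with total 0.02715.
Dividing through by the total gives posterior P(bowl A | data) = 0.25729, P(bowl B | data) = 0.28776, P(bowl C | data) = 0.24279, P(bowl D | data) = 0.21216.
So P(blue next | data) = Σ P(blue next | H) P(H | data) = (5/11)(0.25729) + (1/2)(0.28776) + (3/4)(0.24279) + (2/5)(0.21216) = 0.52779.

0.528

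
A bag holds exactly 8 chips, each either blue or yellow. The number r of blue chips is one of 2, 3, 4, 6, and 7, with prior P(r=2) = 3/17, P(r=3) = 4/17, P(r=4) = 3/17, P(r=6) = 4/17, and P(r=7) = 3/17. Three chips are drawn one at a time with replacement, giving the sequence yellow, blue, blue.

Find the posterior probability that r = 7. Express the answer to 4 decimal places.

0.1672

Compute the likelihood of the observed sequence for each case: P(data | r = 2) = (6/8)(2/8)(2/8) = 0.046875; P(data | r = 3) = (5/8)(3/8)(3/8) = 0.087891; P(data | r = 4) = (4/8)(4/8)(4/8) = 0.125; P(data | r = 6) = (2/8)(6/8)(6/8) = 0.14062; P(data | r = 7) = (1/8)(7/8)(7/8) = 0.095703.
Weighting by the prior gives 3/17 · 0.046875 = 0.0082721, 4/17 · 0.087891 = 0.02068, 3/17 · 0.125 = 0.022059, 4/17 · 0.14062 = 0.033088, 3/17 · 0.095703 = 0.016889; with total 0.10099.
By Bayes' rule, P(r = 7 | data) = (0.016889) / (0.10099) = 0.16724.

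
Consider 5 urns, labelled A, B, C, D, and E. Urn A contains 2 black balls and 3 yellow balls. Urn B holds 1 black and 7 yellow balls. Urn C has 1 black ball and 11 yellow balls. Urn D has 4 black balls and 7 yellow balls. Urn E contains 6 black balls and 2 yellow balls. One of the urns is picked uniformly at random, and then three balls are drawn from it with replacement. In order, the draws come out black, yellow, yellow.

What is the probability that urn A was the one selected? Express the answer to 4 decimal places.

0.2858

Compute the likelihood of the observed sequence for each case: P(data | urn A) = (2/5)(3/5)(3/5) = 0.144; P(data | urn B) = (1/8)(7/8)(7/8) = 0.095703; P(data | urn C) = (1/12)(11/12)(11/12) = 0.070023; P(data | urn D) = (4/11)(7/11)(7/11) = 0.14726; P(data | urn E) = (6/8)(2/8)(2/8) = 0.046875.
Multiplying each by its prior: 1/5 · 0.144 = 0.0288, 1/5 · 0.095703 = 0.019141, 1/5 · 0.070023 = 0.014005, 1/5 · 0.14726 = 0.029452, 1/5 · 0.046875 = 0.009375; these sum to 0.10077.
By Bayes' rule, P(urn A | data) = (0.0288) / (0.10077) = 0.28579.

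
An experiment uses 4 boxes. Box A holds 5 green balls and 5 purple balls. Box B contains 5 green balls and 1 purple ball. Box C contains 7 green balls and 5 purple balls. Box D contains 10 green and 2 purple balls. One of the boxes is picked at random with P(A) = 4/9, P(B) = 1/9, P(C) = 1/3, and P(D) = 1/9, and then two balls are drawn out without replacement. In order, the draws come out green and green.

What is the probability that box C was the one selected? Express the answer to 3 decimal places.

0.299

The likelihood of the observed sequence under each hypothesis: P(data | box A) = (5/10)(4/9) = 2/9; P(data | box B) = (5/6)(4/5) = 2/3; P(data | box C) = (7/12)(6/11) = 7/22; P(data | box D) = (10/12)(9/11) = 15/22.
Weighting by the prior gives 4/9 · 2/9 = 8/81, 1/9 · 2/3 = 2/27, 1/3 · 7/22 = 7/66, 1/9 · 15/22 = 5/66; summing to 316/891.
Therefore the posterior P(box C | data) = (7/66) / (316/891) = 189/632.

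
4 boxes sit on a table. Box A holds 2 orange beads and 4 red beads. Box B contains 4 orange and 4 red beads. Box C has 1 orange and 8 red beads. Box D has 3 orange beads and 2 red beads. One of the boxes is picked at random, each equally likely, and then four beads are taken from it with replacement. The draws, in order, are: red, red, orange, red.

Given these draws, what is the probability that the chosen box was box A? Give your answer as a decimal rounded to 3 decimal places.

For each hypothesis, P(data | H) works out to: P(data | box A) = (4/6)(4/6)(2/6)(4/6) = 0.098765; P(data | box B) = (4/8)(4/8)(4/8)(4/8) = 0.0625; P(data | box C) = (8/9)(8/9)(1/9)(8/9) = 0.078037; P(data | box D) = (2/5)(2/5)(3/5)(2/5) = 0.0384.
Weighting by the prior gives 1/4 · 0.098765 = 0.024691, 1/4 · 0.0625 = 0.015625, 1/4 · 0.078037 = 0.019509, 1/4 · 0.0384 = 0.0096; with total 0.069426.
By Bayes' rule, P(box A | data) = (0.024691) / (0.069426) = 0.35565.

0.356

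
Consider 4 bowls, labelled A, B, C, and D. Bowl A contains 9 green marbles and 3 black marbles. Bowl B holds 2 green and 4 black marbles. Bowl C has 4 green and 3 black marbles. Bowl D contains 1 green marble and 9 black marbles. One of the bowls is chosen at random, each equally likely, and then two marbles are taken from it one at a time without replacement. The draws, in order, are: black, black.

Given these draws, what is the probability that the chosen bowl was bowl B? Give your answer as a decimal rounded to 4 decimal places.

Under each hypothesis, the probability of the observed sequence is: P(data | bowl A) = (3/12)(2/11) = 0.045455; P(data | bowl B) = (4/6)(3/5) = 0.4; P(data | bowl C) = (3/7)(2/6) = 0.14286; P(data | bowl D) = (9/10)(8/9) = 0.8.
Weighting by the prior gives 1/4 · 0.045455 = 0.011364, 1/4 · 0.4 = 0.1, 1/4 · 0.14286 = 0.035714, 1/4 · 0.8 = 0.2; these sum to 0.34708.
Therefore the posterior P(bowl B | data) = (0.1) / (0.34708) = 0.28812.

0.2881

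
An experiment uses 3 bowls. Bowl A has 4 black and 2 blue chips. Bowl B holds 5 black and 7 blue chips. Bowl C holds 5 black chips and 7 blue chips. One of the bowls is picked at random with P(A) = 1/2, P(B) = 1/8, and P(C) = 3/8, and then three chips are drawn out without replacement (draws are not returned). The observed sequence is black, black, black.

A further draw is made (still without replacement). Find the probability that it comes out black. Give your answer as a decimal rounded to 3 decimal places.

0.313

For each hypothesis, P(data | H) works out to: P(data | bowl A) = (4/6)(3/5)(2/4) = 1/5; P(data | bowl B) = (5/12)(4/11)(3/10) = 1/22; P(data | bowl C) = (5/12)(4/11)(3/10) = 1/22.
Multiplying each by its prior: 1/2 · 1/5 = 1/10, 1/8 · 1/22 = 1/176, 3/8 · 1/22 = 3/176; summing to 27/220.
The posterior is then P(bowl A | data) = 22/27, P(bowl B | data) = 5/108, P(bowl C | data) = 5/36.
So P(black next | data) = Σ P(black next | H) P(H | data) = (1/3)(22/27) + (2/9)(5/108) + (2/9)(5/36) = 76/243.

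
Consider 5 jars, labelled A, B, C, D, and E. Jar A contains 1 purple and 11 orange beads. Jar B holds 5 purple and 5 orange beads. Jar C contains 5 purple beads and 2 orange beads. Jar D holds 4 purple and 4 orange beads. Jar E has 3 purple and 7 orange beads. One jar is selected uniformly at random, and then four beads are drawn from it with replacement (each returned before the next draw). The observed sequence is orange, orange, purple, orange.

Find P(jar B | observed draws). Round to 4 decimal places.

0.2024

The likelihood of the observed sequence under each hypothesis: P(data | jar A) = (11/12)(11/12)(1/12)(11/12) = 0.064188; P(data | jar B) = (5/10)(5/10)(5/10)(5/10) = 0.0625; P(data | jar C) = (2/7)(2/7)(5/7)(2/7) = 0.01666; P(data | jar D) = (4/8)(4/8)(4/8)(4/8) = 0.0625; P(data | jar E) = (7/10)(7/10)(3/10)(7/10) = 0.1029.
The prior-weighted likelihoods are 1/5 · 0.064188 = 0.012838, 1/5 · 0.0625 = 0.0125, 1/5 · 0.01666 = 0.0033319, 1/5 · 0.0625 = 0.0125, 1/5 · 0.1029 = 0.02058; with total 0.06175.
Hence P(jar B | data) = (0.0125) / (0.06175) = 0.20243.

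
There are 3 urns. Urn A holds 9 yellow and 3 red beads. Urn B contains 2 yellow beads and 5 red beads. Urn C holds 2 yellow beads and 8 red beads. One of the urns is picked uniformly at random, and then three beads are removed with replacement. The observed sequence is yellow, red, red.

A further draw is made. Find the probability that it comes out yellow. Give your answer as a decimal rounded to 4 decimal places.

The likelihood of the observed sequence under each hypothesis: P(data | urn A) = (9/12)(3/12)(3/12) = 0.046875; P(data | urn B) = (2/7)(5/7)(5/7) = 0.14577; P(data | urn C) = (2/10)(8/10)(8/10) = 0.128.
The prior-weighted likelihoods are 1/3 · 0.046875 = 0.015625, 1/3 · 0.14577 = 0.048591, 1/3 · 0.128 = 0.042667; with total 0.10688.
Dividing through by the total gives posterior P(urn A | data) = 0.14619, P(urn B | data) = 0.45462, P(urn C | data) = 0.39919.
Averaging over the posterior, P(yellow next | data) = (3/4)(0.14619) + (2/7)(0.45462) + (1/5)(0.39919) = 0.31937.

0.3194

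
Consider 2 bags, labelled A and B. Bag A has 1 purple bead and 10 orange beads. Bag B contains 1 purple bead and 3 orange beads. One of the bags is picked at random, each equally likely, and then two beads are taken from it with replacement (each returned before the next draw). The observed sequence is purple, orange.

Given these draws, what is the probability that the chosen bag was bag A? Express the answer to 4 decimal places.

Under each hypothesis, the probability of the observed sequence is: P(data | bag A) = (1/11)(10/11) = 0.082645; P(data | bag B) = (1/4)(3/4) = 0.1875.
Multiplying each by its prior: 1/2 · 0.082645 = 0.041322, 1/2 · 0.1875 = 0.09375; these sum to 0.13507.
By Bayes' rule, P(bag A | data) = (0.041322) / (0.13507) = 0.30593.

0.3059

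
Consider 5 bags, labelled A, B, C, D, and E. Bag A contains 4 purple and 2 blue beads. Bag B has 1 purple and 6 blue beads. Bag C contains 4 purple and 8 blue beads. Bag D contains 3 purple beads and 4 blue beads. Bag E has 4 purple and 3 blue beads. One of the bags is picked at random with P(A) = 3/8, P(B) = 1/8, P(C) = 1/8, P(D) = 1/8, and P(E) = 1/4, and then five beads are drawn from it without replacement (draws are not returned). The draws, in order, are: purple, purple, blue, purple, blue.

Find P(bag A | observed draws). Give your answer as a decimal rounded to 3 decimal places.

The likelihood of the observed sequence under each hypothesis: P(data | bag A) = (4/6)(3/5)(2/4)(2/3)(1/2) = 0.066667; P(data | bag B) = (1/7)(0/6) = 0; P(data | bag C) = (4/12)(3/11)(8/10)(2/9)(7/8) = 0.014141; P(data | bag D) = (3/7)(2/6)(4/5)(1/4)(3/3) = 0.028571; P(data | bag E) = (4/7)(3/6)(3/5)(2/4)(2/3) = 0.057143.
Multiplying each by its prior: 3/8 · 0.066667 = 0.025, 1/8 · 0 = 0, 1/8 · 0.014141 = 0.0017677, 1/8 · 0.028571 = 0.0035714, 1/4 · 0.057143 = 0.014286; summing to 0.044625.
Hence P(bag A | data) = (0.025) / (0.044625) = 0.56023.

0.560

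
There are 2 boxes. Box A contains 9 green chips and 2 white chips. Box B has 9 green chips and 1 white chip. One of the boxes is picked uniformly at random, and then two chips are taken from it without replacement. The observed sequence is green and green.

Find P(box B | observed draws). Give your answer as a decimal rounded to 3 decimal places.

The likelihood of the observed sequence under each hypothesis: P(data | box A) = (9/11)(8/10) = 36/55; P(data | box B) = (9/10)(8/9) = 4/5.
The prior-weighted likelihoods are 1/2 · 36/55 = 18/55, 1/2 · 4/5 = 2/5; these sum to 8/11.
By Bayes' rule, P(box B | data) = (2/5) / (8/11) = 11/20.

0.550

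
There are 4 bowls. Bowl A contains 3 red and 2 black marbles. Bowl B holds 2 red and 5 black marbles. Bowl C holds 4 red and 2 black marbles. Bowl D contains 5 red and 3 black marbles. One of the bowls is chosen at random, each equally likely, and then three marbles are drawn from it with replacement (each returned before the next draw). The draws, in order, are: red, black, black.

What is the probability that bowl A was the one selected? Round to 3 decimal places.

0.238

The likelihood of the observed sequence under each hypothesis: P(data | bowl A) = (3/5)(2/5)(2/5) = 0.096; P(data | bowl B) = (2/7)(5/7)(5/7) = 0.14577; P(data | bowl C) = (4/6)(2/6)(2/6) = 0.074074; P(data | bowl D) = (5/8)(3/8)(3/8) = 0.087891.
The prior-weighted likelihoods are 1/4 · 0.096 = 0.024, 1/4 · 0.14577 = 0.036443, 1/4 · 0.074074 = 0.018519, 1/4 · 0.087891 = 0.021973; summing to 0.10093.
By Bayes' rule, P(bowl A | data) = (0.024) / (0.10093) = 0.23778.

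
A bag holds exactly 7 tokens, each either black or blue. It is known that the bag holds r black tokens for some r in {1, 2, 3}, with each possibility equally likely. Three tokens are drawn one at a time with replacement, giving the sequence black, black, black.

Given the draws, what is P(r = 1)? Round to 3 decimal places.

For each hypothesis, P(data | H) works out to: P(data | r = 1) = (1/7)(1/7)(1/7) = 0.0029155; P(data | r = 2) = (2/7)(2/7)(2/7) = 0.023324; P(data | r = 3) = (3/7)(3/7)(3/7) = 0.078717.
The prior-weighted likelihoods are 1/3 · 0.0029155 = 0.00097182, 1/3 · 0.023324 = 0.0077745, 1/3 · 0.078717 = 0.026239; summing to 0.034985.
Hence P(r = 1 | data) = (0.00097182) / (0.034985) = 0.027778.

0.028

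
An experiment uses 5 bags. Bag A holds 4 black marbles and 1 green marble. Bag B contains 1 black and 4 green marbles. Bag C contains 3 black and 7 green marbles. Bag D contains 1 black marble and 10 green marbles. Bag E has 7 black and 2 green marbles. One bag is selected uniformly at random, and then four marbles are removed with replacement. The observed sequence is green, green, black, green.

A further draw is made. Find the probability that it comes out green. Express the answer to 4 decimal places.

0.7598

The likelihood of the observed sequence under each hypothesis: P(data | bag A) = (1/5)(1/5)(4/5)(1/5) = 0.0064; P(data | bag B) = (4/5)(4/5)(1/5)(4/5) = 0.1024; P(data | bag C) = (7/10)(7/10)(3/10)(7/10) = 0.1029; P(data | bag D) = (10/11)(10/11)(1/11)(10/11) = 0.068301; P(data | bag E) = (2/9)(2/9)(7/9)(2/9) = 0.0085353.
Multiplying each by its prior: 1/5 · 0.0064 = 0.00128, 1/5 · 0.1024 = 0.02048, 1/5 · 0.1029 = 0.02058, 1/5 · 0.068301 = 0.01366, 1/5 · 0.0085353 = 0.0017071; these sum to 0.057707.
Dividing through by the total gives posterior P(bag A | data) = 0.022181, P(bag B | data) = 0.35489, P(bag C | data) = 0.35663, P(bag D | data) = 0.23672, P(bag E | data) = 0.029581.
The predictive probability is P(green next | data) = (1/5)(0.022181) + (4/5)(0.35489) + (7/10)(0.35663) + (10/11)(0.23672) + (2/9)(0.029581) = 0.75976.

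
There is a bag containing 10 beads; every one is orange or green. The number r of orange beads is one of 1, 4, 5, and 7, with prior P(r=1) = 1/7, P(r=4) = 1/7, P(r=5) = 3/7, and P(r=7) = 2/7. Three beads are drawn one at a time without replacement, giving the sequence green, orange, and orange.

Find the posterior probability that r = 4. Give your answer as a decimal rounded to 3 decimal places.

Under each hypothesis, the probability of the observed sequence is: P(data | r = 1) = (9/10)(1/9)(0/8) = 0; P(data | r = 4) = (6/10)(4/9)(3/8) = 1/10; P(data | r = 5) = (5/10)(5/9)(4/8) = 5/36; P(data | r = 7) = (3/10)(7/9)(6/8) = 7/40.
Weighting by the prior gives 1/7 · 0 = 0, 1/7 · 1/10 = 1/70, 3/7 · 5/36 = 5/84, 2/7 · 7/40 = 1/20; with total 13/105.
Therefore the posterior P(r = 4 | data) = (1/70) / (13/105) = 3/26.

0.115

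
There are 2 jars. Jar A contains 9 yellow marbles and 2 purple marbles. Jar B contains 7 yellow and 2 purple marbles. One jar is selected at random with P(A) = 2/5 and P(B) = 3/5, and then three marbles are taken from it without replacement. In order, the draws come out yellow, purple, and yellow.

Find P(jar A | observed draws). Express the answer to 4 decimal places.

0.3678

For each hypothesis, P(data | H) works out to: P(data | jar A) = (9/11)(2/10)(8/9) = 8/55; P(data | jar B) = (7/9)(2/8)(6/7) = 1/6.
Multiplying each by its prior: 2/5 · 8/55 = 16/275, 3/5 · 1/6 = 1/10; summing to 87/550.
So P(jar A | data) = (16/275) / (87/550) = 32/87.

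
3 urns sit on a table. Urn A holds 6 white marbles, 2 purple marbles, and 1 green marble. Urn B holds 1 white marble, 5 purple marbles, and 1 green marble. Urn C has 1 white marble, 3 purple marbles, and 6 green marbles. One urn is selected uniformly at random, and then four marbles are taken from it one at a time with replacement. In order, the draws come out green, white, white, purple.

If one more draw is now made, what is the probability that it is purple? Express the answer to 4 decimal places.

The likelihood of the observed sequence under each hypothesis: P(data | urn A) = (1/9)(6/9)(6/9)(2/9) = 0.010974; P(data | urn B) = (1/7)(1/7)(1/7)(5/7) = 0.0020825; P(data | urn C) = (6/10)(1/10)(1/10)(3/10) = 0.0018.
The prior-weighted likelihoods are 1/3 · 0.010974 = 0.003658, 1/3 · 0.0020825 = 0.00069416, 1/3 · 0.0018 = 0.0006; summing to 0.0049521.
The posterior is then P(urn A | data) = 0.73867, P(urn B | data) = 0.14017, P(urn C | data) = 0.12116.
Averaging over the posterior, P(purple next | data) = (2/9)(0.73867) + (5/7)(0.14017) + (3/10)(0.12116) = 0.30062.

0.3006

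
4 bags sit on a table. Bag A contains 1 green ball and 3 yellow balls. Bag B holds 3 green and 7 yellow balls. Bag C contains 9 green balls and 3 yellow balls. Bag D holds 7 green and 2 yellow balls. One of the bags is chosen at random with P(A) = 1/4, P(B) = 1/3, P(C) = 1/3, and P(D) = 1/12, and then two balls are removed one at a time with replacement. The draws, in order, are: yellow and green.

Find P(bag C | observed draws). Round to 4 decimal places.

0.3225

Compute the likelihood of the observed sequence for each case: P(data | bag A) = (3/4)(1/4) = 0.1875; P(data | bag B) = (7/10)(3/10) = 0.21; P(data | bag C) = (3/12)(9/12) = 0.1875; P(data | bag D) = (2/9)(7/9) = 0.17284.
Weighting by the prior gives 1/4 · 0.1875 = 0.046875, 1/3 · 0.21 = 0.07, 1/3 · 0.1875 = 0.0625, 1/12 · 0.17284 = 0.014403; these sum to 0.19378.
So P(bag C | data) = (0.0625) / (0.19378) = 0.32253.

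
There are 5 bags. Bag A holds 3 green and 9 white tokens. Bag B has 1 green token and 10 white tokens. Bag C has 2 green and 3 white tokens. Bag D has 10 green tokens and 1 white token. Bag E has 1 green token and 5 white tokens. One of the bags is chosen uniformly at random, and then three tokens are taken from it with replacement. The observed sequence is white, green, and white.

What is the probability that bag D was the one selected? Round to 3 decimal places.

0.016

For each hypothesis, P(data | H) works out to: P(data | bag A) = (9/12)(3/12)(9/12) = 0.14062; P(data | bag B) = (10/11)(1/11)(10/11) = 0.075131; P(data | bag C) = (3/5)(2/5)(3/5) = 0.144; P(data | bag D) = (1/11)(10/11)(1/11) = 0.0075131; P(data | bag E) = (5/6)(1/6)(5/6) = 0.11574.
Multiplying each by its prior: 1/5 · 0.14062 = 0.028125, 1/5 · 0.075131 = 0.015026, 1/5 · 0.144 = 0.0288, 1/5 · 0.0075131 = 0.0015026, 1/5 · 0.11574 = 0.023148; these sum to 0.096602.
So P(bag D | data) = (0.0015026) / (0.096602) = 0.015555.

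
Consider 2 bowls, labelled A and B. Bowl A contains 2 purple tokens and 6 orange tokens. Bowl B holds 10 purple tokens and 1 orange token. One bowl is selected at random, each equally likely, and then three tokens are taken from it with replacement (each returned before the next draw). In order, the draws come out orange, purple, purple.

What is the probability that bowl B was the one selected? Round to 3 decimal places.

0.616

For each hypothesis, P(data | H) works out to: P(data | bowl A) = (6/8)(2/8)(2/8) = 0.046875; P(data | bowl B) = (1/11)(10/11)(10/11) = 0.075131.
Multiplying each by its prior: 1/2 · 0.046875 = 0.023438, 1/2 · 0.075131 = 0.037566; these sum to 0.061003.
Hence P(bowl B | data) = (0.037566) / (0.061003) = 0.6158.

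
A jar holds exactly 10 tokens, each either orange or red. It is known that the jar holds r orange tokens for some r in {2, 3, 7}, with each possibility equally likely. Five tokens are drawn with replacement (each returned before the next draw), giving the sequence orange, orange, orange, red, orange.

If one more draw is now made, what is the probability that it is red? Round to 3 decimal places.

Under each hypothesis, the probability of the observed sequence is: P(data | r = 2) = (2/10)(2/10)(2/10)(8/10)(2/10) = 0.00128; P(data | r = 3) = (3/10)(3/10)(3/10)(7/10)(3/10) = 0.00567; P(data | r = 7) = (7/10)(7/10)(7/10)(3/10)(7/10) = 0.07203.
Multiplying each by its prior: 1/3 · 0.00128 = 0.00042667, 1/3 · 0.00567 = 0.00189, 1/3 · 0.07203 = 0.02401; these sum to 0.026327.
Normalising, the posterior is P(r = 2 | data) = 0.016207, P(r = 3 | data) = 0.07179, P(r = 7 | data) = 0.912.
The predictive probability is P(red next | data) = (4/5)(0.016207) + (7/10)(0.07179) + (3/10)(0.912) = 0.33682.

0.337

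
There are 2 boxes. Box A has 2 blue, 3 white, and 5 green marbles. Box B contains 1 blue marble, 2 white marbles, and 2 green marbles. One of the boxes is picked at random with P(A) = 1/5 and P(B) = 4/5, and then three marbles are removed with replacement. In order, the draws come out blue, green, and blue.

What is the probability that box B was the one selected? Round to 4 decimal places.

The likelihood of the observed sequence under each hypothesis: P(data | box A) = (2/10)(5/10)(2/10) = 0.02; P(data | box B) = (1/5)(2/5)(1/5) = 0.016.
The prior-weighted likelihoods are 1/5 · 0.02 = 0.004, 4/5 · 0.016 = 0.0128; these sum to 0.0168.
So P(box B | data) = (0.0128) / (0.0168) = 0.7619.

0.7619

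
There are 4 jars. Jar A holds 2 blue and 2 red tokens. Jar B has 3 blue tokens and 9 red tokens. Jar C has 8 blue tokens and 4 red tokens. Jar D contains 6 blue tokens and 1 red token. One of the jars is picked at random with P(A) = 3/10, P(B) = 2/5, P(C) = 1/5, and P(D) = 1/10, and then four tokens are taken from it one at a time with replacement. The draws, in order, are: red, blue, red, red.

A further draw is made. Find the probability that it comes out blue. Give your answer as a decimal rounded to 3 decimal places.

0.354

Compute the likelihood of the observed sequence for each case: P(data | jar A) = (2/4)(2/4)(2/4)(2/4) = 0.0625; P(data | jar B) = (9/12)(3/12)(9/12)(9/12) = 0.10547; P(data | jar C) = (4/12)(8/12)(4/12)(4/12) = 0.024691; P(data | jar D) = (1/7)(6/7)(1/7)(1/7) = 0.002499.
The prior-weighted likelihoods are 3/10 · 0.0625 = 0.01875, 2/5 · 0.10547 = 0.042188, 1/5 · 0.024691 = 0.0049383, 1/10 · 0.002499 = 0.0002499; these sum to 0.066126.
Normalising, the posterior is P(jar A | data) = 0.28355, P(jar B | data) = 0.63799, P(jar C | data) = 0.07468, P(jar D | data) = 0.0037791.
Averaging over the posterior, P(blue next | data) = (1/2)(0.28355) + (1/4)(0.63799) + (2/3)(0.07468) + (6/7)(0.0037791) = 0.3543.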